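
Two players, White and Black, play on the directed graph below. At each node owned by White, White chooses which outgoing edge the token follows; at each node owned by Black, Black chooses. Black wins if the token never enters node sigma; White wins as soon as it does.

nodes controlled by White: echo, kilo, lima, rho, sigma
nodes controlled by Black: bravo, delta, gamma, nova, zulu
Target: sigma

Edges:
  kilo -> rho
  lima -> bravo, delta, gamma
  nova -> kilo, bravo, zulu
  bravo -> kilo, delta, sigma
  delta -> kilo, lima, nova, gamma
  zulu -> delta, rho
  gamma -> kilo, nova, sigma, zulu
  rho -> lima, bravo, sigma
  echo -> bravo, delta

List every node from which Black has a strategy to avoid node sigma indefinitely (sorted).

bravo, delta, echo, gamma, lima, nova, zulu

A0 = {sigma}
A1: add {rho} — rho (White) has rho→sigma.
A2: add {kilo} — kilo (White) has kilo→rho.
A3 = A2; e.g. lima (White) has no edge into A2. Fixed point.
White's attractor = {kilo, rho, sigma}; Black avoids the target exactly from the complement.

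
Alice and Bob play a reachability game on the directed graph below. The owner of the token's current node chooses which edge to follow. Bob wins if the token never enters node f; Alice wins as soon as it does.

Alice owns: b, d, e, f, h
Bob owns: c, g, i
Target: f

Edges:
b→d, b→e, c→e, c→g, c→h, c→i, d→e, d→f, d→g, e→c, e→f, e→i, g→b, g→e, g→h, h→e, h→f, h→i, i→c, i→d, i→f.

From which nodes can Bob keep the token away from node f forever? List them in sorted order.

A0 = {f}
A1: add {d, e, h} — d (Alice) has d→f; e (Alice) has e→f; h (Alice) has h→f.
A2: add {b} — b (Alice) has b→d.
A3: add {g} — g (Bob): all of {b, e, h} already in.
A4 = A3; e.g. c (Bob) can still go to i. Fixed point.
Alice's attractor = {b, d, e, f, g, h}; Bob avoids the target exactly from the complement.

c, i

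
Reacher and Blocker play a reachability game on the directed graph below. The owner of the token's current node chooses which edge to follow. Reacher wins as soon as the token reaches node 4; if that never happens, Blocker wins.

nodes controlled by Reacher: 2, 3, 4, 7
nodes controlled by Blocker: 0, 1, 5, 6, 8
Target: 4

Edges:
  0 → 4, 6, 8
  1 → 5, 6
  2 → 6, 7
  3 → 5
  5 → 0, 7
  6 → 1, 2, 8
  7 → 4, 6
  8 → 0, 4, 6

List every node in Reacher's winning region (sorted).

2, 4, 7

A0 = {4}
A1: add {7} — 7 (Reacher) has 7→4.
A2: add {2} — 2 (Reacher) has 2→7.
A3 = A2; e.g. 0 (Blocker) can still go to 6. Fixed point.
Reacher's winning region = {2, 4, 7}.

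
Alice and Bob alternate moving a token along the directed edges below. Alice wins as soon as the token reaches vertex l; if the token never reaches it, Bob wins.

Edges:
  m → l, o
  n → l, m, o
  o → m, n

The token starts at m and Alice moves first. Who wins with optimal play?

Alice

Track states (vertex, player-to-move).
A0 = {(l,Alice), (l,Bob)}
A1: add {(m,Alice), (n,Alice)}.
(m,Alice) ∈ A1 ⇒ Alice forces the target.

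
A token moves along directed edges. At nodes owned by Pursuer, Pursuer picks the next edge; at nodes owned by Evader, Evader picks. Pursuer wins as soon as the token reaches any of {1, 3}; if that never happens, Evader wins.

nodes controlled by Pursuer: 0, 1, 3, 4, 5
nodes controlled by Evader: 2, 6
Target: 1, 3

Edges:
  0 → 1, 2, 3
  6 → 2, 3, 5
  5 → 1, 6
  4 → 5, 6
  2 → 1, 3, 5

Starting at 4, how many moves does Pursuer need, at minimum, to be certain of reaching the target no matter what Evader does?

2

A0 = {1, 3}
A1: add {0, 5} — 0 (Pursuer) has 0→1; 5 (Pursuer) has 5→1.
A2: add {2, 4} — 2 (Evader): all of {1, 3, 5} already in; 4 (Pursuer) has 4→5.
4 enters the attractor at level 2, so Pursuer can force the target in 2 moves from there.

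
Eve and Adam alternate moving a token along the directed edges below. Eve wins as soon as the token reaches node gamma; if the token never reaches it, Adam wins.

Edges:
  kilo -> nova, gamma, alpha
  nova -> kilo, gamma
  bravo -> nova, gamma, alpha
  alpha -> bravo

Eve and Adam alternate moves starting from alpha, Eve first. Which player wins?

Track states (vertex, player-to-move).
A0 = {(gamma,Eve), (gamma,Adam)}
A1: add {(kilo,Eve), (nova,Eve), (bravo,Eve)}.
A2: add {(nova,Adam), (alpha,Adam)}.
A3 = A2; e.g. (kilo,Adam) stays out. (alpha,Eve) never enters ⇒ Adam avoids the target.

Adam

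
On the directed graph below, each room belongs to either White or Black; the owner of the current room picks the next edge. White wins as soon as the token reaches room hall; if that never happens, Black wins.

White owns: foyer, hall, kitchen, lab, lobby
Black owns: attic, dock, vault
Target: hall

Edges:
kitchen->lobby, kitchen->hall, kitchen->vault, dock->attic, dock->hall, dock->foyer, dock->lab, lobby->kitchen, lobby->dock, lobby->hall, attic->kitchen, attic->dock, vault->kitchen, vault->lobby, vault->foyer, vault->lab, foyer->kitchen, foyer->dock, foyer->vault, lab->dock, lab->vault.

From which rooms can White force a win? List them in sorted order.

foyer, hall, kitchen, lobby

A0 = {hall}
A1: add {kitchen, lobby} — kitchen (White) has kitchen→hall; lobby (White) has lobby→hall.
A2: add {foyer} — foyer (White) has foyer→kitchen.
A3 = A2; e.g. dock (Black) can still go to attic. Fixed point.
White's winning region = {foyer, hall, kitchen, lobby}.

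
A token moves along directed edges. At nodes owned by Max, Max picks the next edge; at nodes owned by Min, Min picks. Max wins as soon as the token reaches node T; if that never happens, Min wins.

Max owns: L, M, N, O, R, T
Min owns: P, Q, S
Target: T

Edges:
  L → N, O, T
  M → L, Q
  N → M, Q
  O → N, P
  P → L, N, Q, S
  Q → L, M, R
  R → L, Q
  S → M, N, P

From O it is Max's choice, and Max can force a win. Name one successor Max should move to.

N

A0 = {T}
A1: add {L} — L (Max) has L→T.
A2: add {M, R} — M (Max) has M→L; R (Max) has R→L.
A3: add {N, Q} — N (Max) has N→M; Q (Min): all of {L, M, R} already in.
A4: add {O} — O (Max) has O→N.
A5 = A4; e.g. P (Min) can still go to S. Fixed point.
From O, successor N is in the attractor (rank 3); the other successor P is not.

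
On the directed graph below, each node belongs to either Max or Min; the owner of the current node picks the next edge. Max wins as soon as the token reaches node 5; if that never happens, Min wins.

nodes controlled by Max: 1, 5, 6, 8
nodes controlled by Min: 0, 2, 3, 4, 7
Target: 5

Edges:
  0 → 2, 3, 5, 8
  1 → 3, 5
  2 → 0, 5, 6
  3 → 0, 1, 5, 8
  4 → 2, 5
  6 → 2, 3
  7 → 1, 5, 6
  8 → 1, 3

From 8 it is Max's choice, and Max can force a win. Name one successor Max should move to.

1

A0 = {5}
A1: add {1} — 1 (Max) has 1→5.
A2: add {8} — 8 (Max) has 8→1.
A3 = A2; e.g. 0 (Min) can still go to 2. Fixed point.
From 8, successor 1 is in the attractor (rank 1); the other successor 3 is not.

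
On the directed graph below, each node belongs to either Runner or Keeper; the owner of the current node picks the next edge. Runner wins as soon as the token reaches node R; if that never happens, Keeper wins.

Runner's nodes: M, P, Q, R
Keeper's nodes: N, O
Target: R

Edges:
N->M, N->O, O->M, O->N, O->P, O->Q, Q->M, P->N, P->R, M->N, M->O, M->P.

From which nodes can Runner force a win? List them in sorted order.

M, P, Q, R

A0 = {R}
A1: add {P} — P (Runner) has P→R.
A2: add {M} — M (Runner) has M→P.
A3: add {Q} — Q (Runner) has Q→M.
A4 = A3; e.g. N (Keeper) can still go to O. Fixed point.
Runner's winning region = {M, P, Q, R}.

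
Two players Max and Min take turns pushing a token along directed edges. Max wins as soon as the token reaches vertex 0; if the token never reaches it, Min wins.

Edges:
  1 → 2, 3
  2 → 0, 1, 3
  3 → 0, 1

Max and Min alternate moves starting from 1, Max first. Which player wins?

Min

Track states (vertex, player-to-move).
A0 = {(0,Max), (0,Min)}
A1: add {(2,Max), (3,Max)}.
A2: add {(1,Min)}.
A3 = A2; e.g. (1,Max) stays out. (1,Max) never enters ⇒ Min avoids the target.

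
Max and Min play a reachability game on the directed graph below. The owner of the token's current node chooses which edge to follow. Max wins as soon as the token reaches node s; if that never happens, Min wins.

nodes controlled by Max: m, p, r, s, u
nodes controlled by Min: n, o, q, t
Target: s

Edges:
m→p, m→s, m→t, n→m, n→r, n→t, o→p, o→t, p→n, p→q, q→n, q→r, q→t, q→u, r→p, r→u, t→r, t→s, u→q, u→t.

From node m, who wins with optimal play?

Max

A0 = {s}
A1: add {m} — m (Max) has m→s.
A2 = A1; e.g. n (Min) can still go to r. Fixed point.
m ∈ A1, so Max can force the target.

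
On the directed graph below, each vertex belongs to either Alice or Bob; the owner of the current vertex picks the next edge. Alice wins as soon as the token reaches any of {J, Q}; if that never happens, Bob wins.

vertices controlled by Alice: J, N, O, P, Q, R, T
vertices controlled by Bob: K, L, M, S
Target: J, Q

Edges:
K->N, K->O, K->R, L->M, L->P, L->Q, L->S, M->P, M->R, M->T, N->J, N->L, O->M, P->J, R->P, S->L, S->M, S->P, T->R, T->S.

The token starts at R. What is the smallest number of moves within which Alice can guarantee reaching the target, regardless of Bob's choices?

A0 = {J, Q}
A1: add {N, P} — N (Alice) has N→J; P (Alice) has P→J.
A2: add {R} — R (Alice) has R→P.
R enters the attractor at level 2, so Alice can force the target in 2 moves from there.

2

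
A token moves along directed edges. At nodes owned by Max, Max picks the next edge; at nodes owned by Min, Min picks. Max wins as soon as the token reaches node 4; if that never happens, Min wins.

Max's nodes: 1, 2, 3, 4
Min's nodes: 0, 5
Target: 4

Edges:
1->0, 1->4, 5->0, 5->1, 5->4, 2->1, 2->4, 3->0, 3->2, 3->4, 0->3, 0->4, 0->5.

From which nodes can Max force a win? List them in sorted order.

1, 2, 3, 4

A0 = {4}
A1: add {1, 2, 3} — 1 (Max) has 1→4; 2 (Max) has 2→4; 3 (Max) has 3→4.
A2 = A1; e.g. 0 (Min) can still go to 5. Fixed point.
Max's winning region = {1, 2, 3, 4}.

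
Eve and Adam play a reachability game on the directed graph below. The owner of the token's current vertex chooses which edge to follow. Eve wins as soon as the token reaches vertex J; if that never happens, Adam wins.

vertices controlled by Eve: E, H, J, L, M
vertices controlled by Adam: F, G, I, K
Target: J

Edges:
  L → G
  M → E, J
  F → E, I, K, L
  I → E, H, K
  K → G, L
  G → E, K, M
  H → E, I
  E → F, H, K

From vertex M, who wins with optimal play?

A0 = {J}
A1: add {M} — M (Eve) has M→J.
A2 = A1; e.g. E (Eve) has no edge into A1. Fixed point.
M ∈ A1, so Eve can force the target.

Eve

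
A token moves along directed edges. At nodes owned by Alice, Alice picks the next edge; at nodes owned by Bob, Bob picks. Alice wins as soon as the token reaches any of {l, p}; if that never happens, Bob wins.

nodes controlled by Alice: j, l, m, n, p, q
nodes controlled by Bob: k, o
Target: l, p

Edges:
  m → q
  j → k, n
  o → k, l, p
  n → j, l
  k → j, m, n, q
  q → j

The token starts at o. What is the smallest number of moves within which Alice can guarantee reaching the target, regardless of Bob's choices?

6

A0 = {l, p}
A1: add {n} — n (Alice) has n→l.
A2: add {j} — j (Alice) has j→n.
A3: add {q} — q (Alice) has q→j.
A4: add {m} — m (Alice) has m→q.
A5: add {k} — k (Bob): all of {j, m, n, q} already in.
A6: add {o} — o (Bob): all of {k, l, p} already in.
A6 = all vertices. Fixed point.
o enters the attractor at level 6, so Alice can force the target in 6 moves from there.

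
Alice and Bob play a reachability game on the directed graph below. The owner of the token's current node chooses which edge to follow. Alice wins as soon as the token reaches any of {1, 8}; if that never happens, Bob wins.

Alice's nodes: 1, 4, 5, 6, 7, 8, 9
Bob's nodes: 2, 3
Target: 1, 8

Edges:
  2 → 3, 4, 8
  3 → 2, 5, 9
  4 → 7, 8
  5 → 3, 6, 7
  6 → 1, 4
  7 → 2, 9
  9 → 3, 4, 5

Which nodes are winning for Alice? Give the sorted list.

1, 4, 5, 6, 7, 8, 9

A0 = {1, 8}
A1: add {4, 6} — 4 (Alice) has 4→8; 6 (Alice) has 6→1.
A2: add {5, 9} — 5 (Alice) has 5→6; 9 (Alice) has 9→4.
A3: add {7} — 7 (Alice) has 7→9.
A4 = A3; e.g. 2 (Bob) can still go to 3. Fixed point.
Alice's winning region = {1, 4, 5, 6, 7, 8, 9}.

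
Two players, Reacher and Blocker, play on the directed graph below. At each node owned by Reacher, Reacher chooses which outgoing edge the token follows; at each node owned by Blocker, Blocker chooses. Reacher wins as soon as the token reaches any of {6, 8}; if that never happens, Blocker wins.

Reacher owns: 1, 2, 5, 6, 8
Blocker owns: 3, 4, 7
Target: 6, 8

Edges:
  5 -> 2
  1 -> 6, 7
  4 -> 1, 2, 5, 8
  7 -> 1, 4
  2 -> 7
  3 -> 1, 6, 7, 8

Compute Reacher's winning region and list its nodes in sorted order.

A0 = {6, 8}
A1: add {1} — 1 (Reacher) has 1→6.
A2 = A1; e.g. 2 (Reacher) has no edge into A1. Fixed point.
Reacher's winning region = {1, 6, 8}.

1, 6, 8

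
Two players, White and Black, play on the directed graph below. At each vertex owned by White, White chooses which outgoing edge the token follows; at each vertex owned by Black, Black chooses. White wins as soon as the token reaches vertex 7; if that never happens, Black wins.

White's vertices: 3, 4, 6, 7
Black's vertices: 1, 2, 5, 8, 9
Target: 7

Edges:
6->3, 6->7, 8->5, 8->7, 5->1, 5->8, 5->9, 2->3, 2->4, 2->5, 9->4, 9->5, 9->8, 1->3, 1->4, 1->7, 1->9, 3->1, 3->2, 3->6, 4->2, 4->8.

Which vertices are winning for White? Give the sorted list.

3, 6, 7

A0 = {7}
A1: add {6} — 6 (White) has 6→7.
A2: add {3} — 3 (White) has 3→6.
A3 = A2; e.g. 1 (Black) can still go to 4. Fixed point.
White's winning region = {3, 6, 7}.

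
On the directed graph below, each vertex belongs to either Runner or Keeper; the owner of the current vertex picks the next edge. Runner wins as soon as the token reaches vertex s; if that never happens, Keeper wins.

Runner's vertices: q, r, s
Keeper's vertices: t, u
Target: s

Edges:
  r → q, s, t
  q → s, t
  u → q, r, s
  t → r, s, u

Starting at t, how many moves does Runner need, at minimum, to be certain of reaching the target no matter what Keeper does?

3

A0 = {s}
A1: add {q, r} — q (Runner) has q→s; r (Runner) has r→s.
A2: add {u} — u (Keeper): all of {q, r, s} already in.
A3: add {t} — t (Keeper): all of {r, s, u} already in.
A3 = all vertices. Fixed point.
t enters the attractor at level 3, so Runner can force the target in 3 moves from there.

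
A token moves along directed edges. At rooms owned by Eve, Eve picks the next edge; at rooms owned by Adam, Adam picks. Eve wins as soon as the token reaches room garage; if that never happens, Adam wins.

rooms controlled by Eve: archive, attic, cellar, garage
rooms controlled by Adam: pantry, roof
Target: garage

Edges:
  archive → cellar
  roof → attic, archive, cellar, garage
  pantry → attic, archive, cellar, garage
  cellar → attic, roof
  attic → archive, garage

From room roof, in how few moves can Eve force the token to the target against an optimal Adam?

4

A0 = {garage}
A1: add {attic} — attic (Eve) has attic→garage.
A2: add {cellar} — cellar (Eve) has cellar→attic.
A3: add {archive} — archive (Eve) has archive→cellar.
A4: add {pantry, roof} — roof (Adam): all of {attic, archive, cellar, garage} already in; pantry (Adam): all of {attic, archive, cellar, garage} already in.
A4 = all vertices. Fixed point.
roof enters the attractor at level 4, so Eve can force the target in 4 moves from there.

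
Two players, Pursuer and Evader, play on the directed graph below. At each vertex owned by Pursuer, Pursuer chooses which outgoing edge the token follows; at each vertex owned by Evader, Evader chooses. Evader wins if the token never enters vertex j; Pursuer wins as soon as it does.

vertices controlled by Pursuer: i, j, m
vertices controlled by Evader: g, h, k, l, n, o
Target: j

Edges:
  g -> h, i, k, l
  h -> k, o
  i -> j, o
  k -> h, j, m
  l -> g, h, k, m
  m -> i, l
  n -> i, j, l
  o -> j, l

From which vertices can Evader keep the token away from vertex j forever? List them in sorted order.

g, h, k, l, n, o

A0 = {j}
A1: add {i} — i (Pursuer) has i→j.
A2: add {m} — m (Pursuer) has m→i.
A3 = A2; e.g. g (Evader) can still go to h. Fixed point.
Pursuer's attractor = {i, j, m}; Evader avoids the target exactly from the complement.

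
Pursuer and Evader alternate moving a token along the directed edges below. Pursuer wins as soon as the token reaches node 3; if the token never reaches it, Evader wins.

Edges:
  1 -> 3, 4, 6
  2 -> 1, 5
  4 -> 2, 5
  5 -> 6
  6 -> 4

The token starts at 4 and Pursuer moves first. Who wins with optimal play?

Evader

Track states (vertex, player-to-move).
A0 = {(3,Pursuer), (3,Evader)}
A1: add {(1,Pursuer)}.
A2 = A1; e.g. (1,Evader) stays out. (4,Pursuer) never enters ⇒ Evader avoids the target.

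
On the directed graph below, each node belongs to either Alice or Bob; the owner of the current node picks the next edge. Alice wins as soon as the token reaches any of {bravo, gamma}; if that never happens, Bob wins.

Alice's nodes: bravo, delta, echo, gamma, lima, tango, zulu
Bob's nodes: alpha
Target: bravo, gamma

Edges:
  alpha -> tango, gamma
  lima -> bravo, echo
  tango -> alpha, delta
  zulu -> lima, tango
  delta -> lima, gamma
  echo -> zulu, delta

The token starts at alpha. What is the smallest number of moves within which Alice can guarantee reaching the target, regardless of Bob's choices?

3

A0 = {bravo, gamma}
A1: add {delta, lima} — lima (Alice) has lima→bravo; delta (Alice) has delta→gamma.
A2: add {echo, tango, zulu} — tango (Alice) has tango→delta; zulu (Alice) has zulu→lima; echo (Alice) has echo→delta.
A3: add {alpha} — alpha (Bob): all of {tango, gamma} already in.
A3 = all vertices. Fixed point.
alpha enters the attractor at level 3, so Alice can force the target in 3 moves from there.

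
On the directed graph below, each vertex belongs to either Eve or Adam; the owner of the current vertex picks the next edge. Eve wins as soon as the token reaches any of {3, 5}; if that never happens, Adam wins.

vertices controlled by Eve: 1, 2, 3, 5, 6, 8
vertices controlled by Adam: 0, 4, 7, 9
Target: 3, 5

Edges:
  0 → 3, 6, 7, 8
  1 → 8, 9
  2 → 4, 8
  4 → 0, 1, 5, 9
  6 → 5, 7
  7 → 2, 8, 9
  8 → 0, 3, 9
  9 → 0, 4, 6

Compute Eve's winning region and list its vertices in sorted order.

A0 = {3, 5}
A1: add {6, 8} — 6 (Eve) has 6→5; 8 (Eve) has 8→3.
A2: add {1, 2} — 1 (Eve) has 1→8; 2 (Eve) has 2→8.
A3 = A2; e.g. 0 (Adam) can still go to 7. Fixed point.
Eve's winning region = {1, 2, 3, 5, 6, 8}.

1, 2, 3, 5, 6, 8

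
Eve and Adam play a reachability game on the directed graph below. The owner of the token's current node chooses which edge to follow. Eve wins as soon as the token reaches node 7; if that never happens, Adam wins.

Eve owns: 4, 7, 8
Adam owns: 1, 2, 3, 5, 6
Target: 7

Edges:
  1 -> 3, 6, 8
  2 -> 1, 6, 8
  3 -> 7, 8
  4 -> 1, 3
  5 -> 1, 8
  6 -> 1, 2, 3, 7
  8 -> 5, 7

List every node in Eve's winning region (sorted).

3, 4, 7, 8

A0 = {7}
A1: add {8} — 8 (Eve) has 8→7.
A2: add {3} — 3 (Adam): all of {7, 8} already in.
A3: add {4} — 4 (Eve) has 4→3.
A4 = A3; e.g. 1 (Adam) can still go to 6. Fixed point.
Eve's winning region = {3, 4, 7, 8}.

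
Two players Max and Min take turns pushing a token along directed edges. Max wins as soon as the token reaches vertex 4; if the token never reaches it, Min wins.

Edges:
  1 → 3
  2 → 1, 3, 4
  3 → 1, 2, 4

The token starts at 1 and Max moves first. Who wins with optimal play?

Min

Track states (vertex, player-to-move).
A0 = {(4,Max), (4,Min)}
A1: add {(2,Max), (3,Max)}.
A2: add {(1,Min)}.
A3 = A2; e.g. (1,Max) stays out. (1,Max) never enters ⇒ Min avoids the target.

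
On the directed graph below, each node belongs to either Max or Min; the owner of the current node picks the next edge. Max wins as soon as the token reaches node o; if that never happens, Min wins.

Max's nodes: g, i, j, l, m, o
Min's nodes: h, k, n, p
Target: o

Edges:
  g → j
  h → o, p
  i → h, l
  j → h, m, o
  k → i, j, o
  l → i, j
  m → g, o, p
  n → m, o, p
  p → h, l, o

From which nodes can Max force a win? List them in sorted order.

g, i, j, k, l, m, o

A0 = {o}
A1: add {j, m} — j (Max) has j→o; m (Max) has m→o.
A2: add {g, l} — g (Max) has g→j; l (Max) has l→j.
A3: add {i} — i (Max) has i→l.
A4: add {k} — k (Min): all of {i, j, o} already in.
A5 = A4; e.g. h (Min) can still go to p. Fixed point.
Max's winning region = {g, i, j, k, l, m, o}.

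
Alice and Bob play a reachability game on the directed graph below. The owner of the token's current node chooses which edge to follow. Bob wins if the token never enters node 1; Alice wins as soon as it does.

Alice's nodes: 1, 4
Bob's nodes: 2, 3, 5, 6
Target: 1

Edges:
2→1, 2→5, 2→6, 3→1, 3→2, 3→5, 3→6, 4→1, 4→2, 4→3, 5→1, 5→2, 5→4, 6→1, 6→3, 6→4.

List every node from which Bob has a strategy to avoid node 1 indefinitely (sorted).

2, 3, 5, 6

A0 = {1}
A1: add {4} — 4 (Alice) has 4→1.
A2 = A1; e.g. 2 (Bob) can still go to 5. Fixed point.
Alice's attractor = {1, 4}; Bob avoids the target exactly from the complement.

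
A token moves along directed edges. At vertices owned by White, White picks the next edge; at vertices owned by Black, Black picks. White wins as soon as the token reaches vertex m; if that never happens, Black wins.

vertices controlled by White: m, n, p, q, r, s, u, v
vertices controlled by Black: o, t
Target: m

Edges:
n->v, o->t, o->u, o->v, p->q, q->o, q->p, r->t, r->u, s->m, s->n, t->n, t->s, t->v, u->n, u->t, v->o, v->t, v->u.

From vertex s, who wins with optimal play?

A0 = {m}
A1: add {s} — s (White) has s→m.
A2 = A1; e.g. n (White) has no edge into A1. Fixed point.
s ∈ A1, so White can force the target.

White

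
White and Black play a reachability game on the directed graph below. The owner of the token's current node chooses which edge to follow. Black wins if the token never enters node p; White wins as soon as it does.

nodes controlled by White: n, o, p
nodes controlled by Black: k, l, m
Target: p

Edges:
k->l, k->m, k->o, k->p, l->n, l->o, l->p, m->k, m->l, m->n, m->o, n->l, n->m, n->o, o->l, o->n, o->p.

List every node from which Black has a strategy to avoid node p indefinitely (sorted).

A0 = {p}
A1: add {o} — o (White) has o→p.
A2: add {n} — n (White) has n→o.
A3: add {l} — l (Black): all of {n, o, p} already in.
A4 = A3; e.g. k (Black) can still go to m. Fixed point.
White's attractor = {l, n, o, p}; Black avoids the target exactly from the complement.

k, m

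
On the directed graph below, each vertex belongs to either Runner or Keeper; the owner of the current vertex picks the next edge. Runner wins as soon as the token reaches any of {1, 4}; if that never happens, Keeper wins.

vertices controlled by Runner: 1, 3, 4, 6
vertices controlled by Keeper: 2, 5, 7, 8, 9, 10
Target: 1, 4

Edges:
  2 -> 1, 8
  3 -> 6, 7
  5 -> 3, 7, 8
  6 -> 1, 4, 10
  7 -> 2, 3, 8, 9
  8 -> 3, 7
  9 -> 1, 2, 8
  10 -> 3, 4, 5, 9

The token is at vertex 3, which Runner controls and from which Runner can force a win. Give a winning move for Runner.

A0 = {1, 4}
A1: add {6} — 6 (Runner) has 6→1.
A2: add {3} — 3 (Runner) has 3→6.
A3 = A2; e.g. 2 (Keeper) can still go to 8. Fixed point.
From 3, successor 6 is in the attractor (rank 1); the other successor 7 is not.

6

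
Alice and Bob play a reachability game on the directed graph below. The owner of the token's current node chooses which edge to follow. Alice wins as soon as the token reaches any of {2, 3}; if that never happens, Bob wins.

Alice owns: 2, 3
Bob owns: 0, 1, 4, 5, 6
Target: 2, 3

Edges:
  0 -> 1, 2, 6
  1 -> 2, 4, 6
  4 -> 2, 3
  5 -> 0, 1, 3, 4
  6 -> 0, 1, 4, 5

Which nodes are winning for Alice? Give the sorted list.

2, 3, 4

A0 = {2, 3}
A1: add {4} — 4 (Bob): all of {2, 3} already in.
A2 = A1; e.g. 0 (Bob) can still go to 1. Fixed point.
Alice's winning region = {2, 3, 4}.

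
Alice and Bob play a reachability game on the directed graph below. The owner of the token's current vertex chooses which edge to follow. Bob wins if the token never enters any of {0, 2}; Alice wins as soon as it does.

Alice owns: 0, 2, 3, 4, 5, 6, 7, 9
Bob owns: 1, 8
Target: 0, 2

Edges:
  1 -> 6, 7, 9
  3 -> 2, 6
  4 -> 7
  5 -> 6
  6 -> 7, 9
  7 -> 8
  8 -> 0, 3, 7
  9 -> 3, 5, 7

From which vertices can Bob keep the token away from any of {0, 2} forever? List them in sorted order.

A0 = {0, 2}
A1: add {3} — 3 (Alice) has 3→2.
A2: add {9} — 9 (Alice) has 9→3.
A3: add {6} — 6 (Alice) has 6→9.
A4: add {5} — 5 (Alice) has 5→6.
A5 = A4; e.g. 1 (Bob) can still go to 7. Fixed point.
Alice's attractor = {0, 2, 3, 5, 6, 9}; Bob avoids the target exactly from the complement.

1, 4, 7, 8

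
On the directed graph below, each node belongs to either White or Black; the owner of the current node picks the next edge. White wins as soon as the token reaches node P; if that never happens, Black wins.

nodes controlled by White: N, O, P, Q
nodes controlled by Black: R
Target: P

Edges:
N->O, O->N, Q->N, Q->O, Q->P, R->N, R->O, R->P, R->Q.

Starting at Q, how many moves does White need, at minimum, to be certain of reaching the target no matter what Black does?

A0 = {P}
A1: add {Q} — Q (White) has Q→P.
A2 = A1; e.g. N (White) has no edge into A1. Fixed point.
Q enters the attractor at level 1, so White can force the target in 1 move from there.

1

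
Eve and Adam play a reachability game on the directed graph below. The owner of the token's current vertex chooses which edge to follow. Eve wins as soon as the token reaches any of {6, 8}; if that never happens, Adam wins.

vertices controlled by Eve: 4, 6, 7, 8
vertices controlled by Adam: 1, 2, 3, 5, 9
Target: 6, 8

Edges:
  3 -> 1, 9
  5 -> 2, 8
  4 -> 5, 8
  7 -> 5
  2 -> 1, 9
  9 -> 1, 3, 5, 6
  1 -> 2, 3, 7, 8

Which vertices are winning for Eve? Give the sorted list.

4, 6, 8

A0 = {6, 8}
A1: add {4} — 4 (Eve) has 4→8.
A2 = A1; e.g. 1 (Adam) can still go to 2. Fixed point.
Eve's winning region = {4, 6, 8}.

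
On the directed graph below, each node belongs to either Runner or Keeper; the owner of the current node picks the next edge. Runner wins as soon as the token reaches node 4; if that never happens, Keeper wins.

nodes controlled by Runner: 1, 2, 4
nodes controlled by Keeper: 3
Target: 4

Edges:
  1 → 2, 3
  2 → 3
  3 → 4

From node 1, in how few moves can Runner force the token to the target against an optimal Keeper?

2

A0 = {4}
A1: add {3} — 3 (Keeper): all of {4} already in.
A2: add {1, 2} — 1 (Runner) has 1→3; 2 (Runner) has 2→3.
A2 = all vertices. Fixed point.
1 enters the attractor at level 2, so Runner can force the target in 2 moves from there.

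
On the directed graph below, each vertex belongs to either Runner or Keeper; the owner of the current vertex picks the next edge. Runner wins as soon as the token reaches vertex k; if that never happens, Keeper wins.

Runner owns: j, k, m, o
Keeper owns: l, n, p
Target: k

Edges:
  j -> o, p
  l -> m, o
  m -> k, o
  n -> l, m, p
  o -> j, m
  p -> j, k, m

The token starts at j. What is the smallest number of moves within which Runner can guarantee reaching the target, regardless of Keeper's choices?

A0 = {k}
A1: add {m} — m (Runner) has m→k.
A2: add {o} — o (Runner) has o→m.
A3: add {j, l} — j (Runner) has j→o; l (Keeper): all of {m, o} already in.
j enters the attractor at level 3, so Runner can force the target in 3 moves from there.

3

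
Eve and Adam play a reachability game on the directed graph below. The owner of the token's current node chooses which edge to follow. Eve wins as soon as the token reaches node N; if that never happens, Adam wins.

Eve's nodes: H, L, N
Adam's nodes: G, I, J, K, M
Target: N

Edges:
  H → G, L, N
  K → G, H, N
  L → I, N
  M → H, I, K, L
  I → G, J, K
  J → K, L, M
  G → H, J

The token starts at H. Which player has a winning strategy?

Eve

A0 = {N}
A1: add {H, L} — H (Eve) has H→N; L (Eve) has L→N.
A2 = A1; e.g. G (Adam) can still go to J. Fixed point.
H ∈ A1, so Eve can force the target.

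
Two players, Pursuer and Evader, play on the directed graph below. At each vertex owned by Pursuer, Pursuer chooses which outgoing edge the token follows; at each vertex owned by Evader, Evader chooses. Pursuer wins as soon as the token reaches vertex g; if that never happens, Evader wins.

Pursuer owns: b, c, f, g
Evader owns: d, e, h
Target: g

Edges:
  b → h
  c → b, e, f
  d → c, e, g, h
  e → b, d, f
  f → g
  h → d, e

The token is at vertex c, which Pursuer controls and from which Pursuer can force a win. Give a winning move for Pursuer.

f

A0 = {g}
A1: add {f} — f (Pursuer) has f→g.
A2: add {c} — c (Pursuer) has c→f.
A3 = A2; e.g. b (Pursuer) has no edge into A2. Fixed point.
From c, successor f is in the attractor (rank 1); the other successors b, e are not.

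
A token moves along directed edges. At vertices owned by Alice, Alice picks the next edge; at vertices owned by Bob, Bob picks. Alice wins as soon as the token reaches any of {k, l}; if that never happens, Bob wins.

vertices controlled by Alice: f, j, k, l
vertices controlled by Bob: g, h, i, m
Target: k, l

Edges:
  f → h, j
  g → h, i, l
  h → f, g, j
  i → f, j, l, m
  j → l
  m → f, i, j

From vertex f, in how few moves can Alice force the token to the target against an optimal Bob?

A0 = {k, l}
A1: add {j} — j (Alice) has j→l.
A2: add {f} — f (Alice) has f→j.
A3 = A2; e.g. g (Bob) can still go to h. Fixed point.
f enters the attractor at level 2, so Alice can force the target in 2 moves from there.

2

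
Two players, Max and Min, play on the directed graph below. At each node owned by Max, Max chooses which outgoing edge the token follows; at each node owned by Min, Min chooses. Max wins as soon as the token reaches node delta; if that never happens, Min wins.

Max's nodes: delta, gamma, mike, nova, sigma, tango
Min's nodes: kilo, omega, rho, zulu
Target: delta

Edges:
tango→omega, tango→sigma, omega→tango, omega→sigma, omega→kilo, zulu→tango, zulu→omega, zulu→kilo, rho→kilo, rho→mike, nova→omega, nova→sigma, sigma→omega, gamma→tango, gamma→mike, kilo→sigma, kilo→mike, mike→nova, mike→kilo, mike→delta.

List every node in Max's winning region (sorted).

delta, gamma, mike

A0 = {delta}
A1: add {mike} — mike (Max) has mike→delta.
A2: add {gamma} — gamma (Max) has gamma→mike.
A3 = A2; e.g. tango (Max) has no edge into A2. Fixed point.
Max's winning region = {delta, gamma, mike}.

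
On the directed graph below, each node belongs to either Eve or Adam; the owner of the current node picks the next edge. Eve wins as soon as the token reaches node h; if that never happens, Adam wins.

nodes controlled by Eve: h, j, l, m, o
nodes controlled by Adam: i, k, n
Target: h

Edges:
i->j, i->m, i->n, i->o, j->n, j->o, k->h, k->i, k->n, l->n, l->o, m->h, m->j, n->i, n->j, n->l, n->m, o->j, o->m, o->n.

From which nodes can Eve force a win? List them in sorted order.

h, j, l, m, o

A0 = {h}
A1: add {m} — m (Eve) has m→h.
A2: add {o} — o (Eve) has o→m.
A3: add {j, l} — j (Eve) has j→o; l (Eve) has l→o.
A4 = A3; e.g. i (Adam) can still go to n. Fixed point.
Eve's winning region = {h, j, l, m, o}.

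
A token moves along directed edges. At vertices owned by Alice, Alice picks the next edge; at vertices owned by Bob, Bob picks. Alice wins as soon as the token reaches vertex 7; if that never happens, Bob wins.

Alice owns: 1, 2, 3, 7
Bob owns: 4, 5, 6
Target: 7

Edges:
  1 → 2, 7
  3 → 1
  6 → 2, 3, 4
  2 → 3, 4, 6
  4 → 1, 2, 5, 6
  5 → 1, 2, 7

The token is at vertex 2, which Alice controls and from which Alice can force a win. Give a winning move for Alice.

A0 = {7}
A1: add {1} — 1 (Alice) has 1→7.
A2: add {3} — 3 (Alice) has 3→1.
A3: add {2} — 2 (Alice) has 2→3.
A4: add {5} — 5 (Bob): all of {1, 2, 7} already in.
A5 = A4; e.g. 4 (Bob) can still go to 6. Fixed point.
From 2, successor 3 is in the attractor (rank 2); the other successors 4, 6 are not.

3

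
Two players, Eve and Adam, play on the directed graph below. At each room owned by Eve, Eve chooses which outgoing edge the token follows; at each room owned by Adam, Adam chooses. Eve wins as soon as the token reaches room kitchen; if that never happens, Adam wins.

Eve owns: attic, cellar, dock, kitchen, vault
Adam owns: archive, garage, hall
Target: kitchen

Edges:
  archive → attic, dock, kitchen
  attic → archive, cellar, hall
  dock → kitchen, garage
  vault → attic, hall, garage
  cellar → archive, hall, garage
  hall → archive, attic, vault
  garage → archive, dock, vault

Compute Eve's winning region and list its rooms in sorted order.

dock, kitchen

A0 = {kitchen}
A1: add {dock} — dock (Eve) has dock→kitchen.
A2 = A1; e.g. archive (Adam) can still go to attic. Fixed point.
Eve's winning region = {dock, kitchen}.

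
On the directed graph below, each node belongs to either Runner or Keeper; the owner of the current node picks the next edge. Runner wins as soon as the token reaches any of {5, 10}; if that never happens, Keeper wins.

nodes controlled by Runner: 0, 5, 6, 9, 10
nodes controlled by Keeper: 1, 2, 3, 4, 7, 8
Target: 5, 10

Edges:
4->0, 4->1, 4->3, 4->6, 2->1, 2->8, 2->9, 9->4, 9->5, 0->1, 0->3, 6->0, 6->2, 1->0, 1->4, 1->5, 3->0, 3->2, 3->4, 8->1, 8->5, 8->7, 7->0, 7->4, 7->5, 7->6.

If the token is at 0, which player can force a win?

A0 = {5, 10}
A1: add {9} — 9 (Runner) has 9→5.
A2 = A1; e.g. 0 (Runner) has no edge into A1. Fixed point.
0 never enters the attractor, so Keeper can avoid the target forever.

Keeper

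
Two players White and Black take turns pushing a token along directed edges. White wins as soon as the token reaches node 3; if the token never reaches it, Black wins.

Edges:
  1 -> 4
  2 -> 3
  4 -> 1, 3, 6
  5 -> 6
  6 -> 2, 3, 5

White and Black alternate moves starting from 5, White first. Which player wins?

Black

Track states (vertex, player-to-move).
A0 = {(3,White), (3,Black)}
A1: add {(2,White), (2,Black), (4,White), (6,White)}.
A2: add {(1,Black), (5,Black)}.
A3 = A2; e.g. (1,White) stays out. (5,White) never enters ⇒ Black avoids the target.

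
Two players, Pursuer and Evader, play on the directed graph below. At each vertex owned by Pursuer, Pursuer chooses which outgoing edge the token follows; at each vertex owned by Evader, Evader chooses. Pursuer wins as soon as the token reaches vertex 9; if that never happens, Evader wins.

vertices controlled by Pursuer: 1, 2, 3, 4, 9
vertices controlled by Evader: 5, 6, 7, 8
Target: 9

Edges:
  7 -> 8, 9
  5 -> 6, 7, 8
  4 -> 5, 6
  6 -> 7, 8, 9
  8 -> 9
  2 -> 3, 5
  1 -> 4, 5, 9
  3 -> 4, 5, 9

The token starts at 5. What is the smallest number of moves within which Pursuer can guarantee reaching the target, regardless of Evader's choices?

4

A0 = {9}
A1: add {1, 3, 8} — 1 (Pursuer) has 1→9; 3 (Pursuer) has 3→9; 8 (Evader): all of {9} already in.
A2: add {2, 7} — 2 (Pursuer) has 2→3; 7 (Evader): all of {8, 9} already in.
A3: add {6} — 6 (Evader): all of {7, 8, 9} already in.
A4: add {4, 5} — 4 (Pursuer) has 4→6; 5 (Evader): all of {6, 7, 8} already in.
A4 = all vertices. Fixed point.
5 enters the attractor at level 4, so Pursuer can force the target in 4 moves from there.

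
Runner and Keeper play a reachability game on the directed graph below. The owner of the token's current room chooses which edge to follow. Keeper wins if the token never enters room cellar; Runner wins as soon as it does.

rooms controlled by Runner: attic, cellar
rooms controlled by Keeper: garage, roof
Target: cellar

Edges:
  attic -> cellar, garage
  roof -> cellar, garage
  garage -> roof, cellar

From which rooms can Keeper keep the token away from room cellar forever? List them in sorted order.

garage, roof

A0 = {cellar}
A1: add {attic} — attic (Runner) has attic→cellar.
A2 = A1; e.g. roof (Keeper) can still go to garage. Fixed point.
Runner's attractor = {attic, cellar}; Keeper avoids the target exactly from the complement.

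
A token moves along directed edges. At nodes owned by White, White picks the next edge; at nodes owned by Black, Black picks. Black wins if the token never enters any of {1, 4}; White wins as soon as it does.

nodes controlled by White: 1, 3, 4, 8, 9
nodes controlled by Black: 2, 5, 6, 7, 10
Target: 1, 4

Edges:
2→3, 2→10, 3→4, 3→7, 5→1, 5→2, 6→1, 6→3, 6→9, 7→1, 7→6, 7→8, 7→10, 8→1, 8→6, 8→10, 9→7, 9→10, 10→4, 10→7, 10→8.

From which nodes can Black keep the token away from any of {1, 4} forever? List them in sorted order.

A0 = {1, 4}
A1: add {3, 8} — 3 (White) has 3→4; 8 (White) has 8→1.
A2 = A1; e.g. 2 (Black) can still go to 10. Fixed point.
White's attractor = {1, 3, 4, 8}; Black avoids the target exactly from the complement.

2, 5, 6, 7, 9, 10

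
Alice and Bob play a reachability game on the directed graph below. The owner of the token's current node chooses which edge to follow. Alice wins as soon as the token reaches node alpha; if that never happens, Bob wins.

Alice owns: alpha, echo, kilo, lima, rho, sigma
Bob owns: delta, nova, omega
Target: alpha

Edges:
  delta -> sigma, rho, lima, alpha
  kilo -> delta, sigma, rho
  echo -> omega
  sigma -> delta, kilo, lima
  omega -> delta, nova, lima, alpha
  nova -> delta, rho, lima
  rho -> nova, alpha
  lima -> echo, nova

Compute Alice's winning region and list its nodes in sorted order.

A0 = {alpha}
A1: add {rho} — rho (Alice) has rho→alpha.
A2: add {kilo} — kilo (Alice) has kilo→rho.
A3: add {sigma} — sigma (Alice) has sigma→kilo.
A4 = A3; e.g. delta (Bob) can still go to lima. Fixed point.
Alice's winning region = {alpha, kilo, rho, sigma}.

alpha, kilo, rho, sigma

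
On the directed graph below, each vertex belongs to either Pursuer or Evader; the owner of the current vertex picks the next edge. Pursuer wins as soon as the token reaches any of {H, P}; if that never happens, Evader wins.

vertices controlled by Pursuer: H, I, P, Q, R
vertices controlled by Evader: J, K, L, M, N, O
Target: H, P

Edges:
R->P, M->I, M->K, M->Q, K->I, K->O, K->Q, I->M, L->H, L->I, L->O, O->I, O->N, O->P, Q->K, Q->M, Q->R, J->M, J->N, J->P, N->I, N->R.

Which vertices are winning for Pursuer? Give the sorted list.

A0 = {H, P}
A1: add {R} — R (Pursuer) has R→P.
A2: add {Q} — Q (Pursuer) has Q→R.
A3 = A2; e.g. I (Pursuer) has no edge into A2. Fixed point.
Pursuer's winning region = {H, P, Q, R}.

H, P, Q, R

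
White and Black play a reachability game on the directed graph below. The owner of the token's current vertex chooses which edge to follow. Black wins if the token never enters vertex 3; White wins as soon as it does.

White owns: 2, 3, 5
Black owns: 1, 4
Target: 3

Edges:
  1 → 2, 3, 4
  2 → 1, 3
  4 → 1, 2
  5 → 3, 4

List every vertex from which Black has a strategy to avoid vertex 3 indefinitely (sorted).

1, 4

A0 = {3}
A1: add {2, 5} — 2 (White) has 2→3; 5 (White) has 5→3.
A2 = A1; e.g. 1 (Black) can still go to 4. Fixed point.
White's attractor = {2, 3, 5}; Black avoids the target exactly from the complement.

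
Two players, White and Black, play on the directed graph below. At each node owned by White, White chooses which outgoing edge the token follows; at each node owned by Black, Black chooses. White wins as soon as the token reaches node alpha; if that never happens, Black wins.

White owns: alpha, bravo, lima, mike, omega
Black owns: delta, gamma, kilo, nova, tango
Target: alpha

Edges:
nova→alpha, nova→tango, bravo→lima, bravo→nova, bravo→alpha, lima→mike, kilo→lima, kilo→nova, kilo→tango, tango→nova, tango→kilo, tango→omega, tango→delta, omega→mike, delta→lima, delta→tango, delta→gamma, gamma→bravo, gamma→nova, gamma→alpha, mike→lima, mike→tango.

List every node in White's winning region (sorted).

alpha, bravo

A0 = {alpha}
A1: add {bravo} — bravo (White) has bravo→alpha.
A2 = A1; e.g. lima (White) has no edge into A1. Fixed point.
White's winning region = {alpha, bravo}.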